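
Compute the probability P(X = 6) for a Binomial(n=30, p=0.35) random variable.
0.035314

We have X ~ Binomial(n=30, p=0.35).

For a Binomial distribution, the PMF gives us the probability of each outcome.

Using the PMF formula:
P(X = 6) = 0.035314

Rounded to 4 decimal places: 0.0353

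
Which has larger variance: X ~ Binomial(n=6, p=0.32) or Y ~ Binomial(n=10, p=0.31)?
Y has larger variance (2.1390 > 1.3056)

Compute the variance for each distribution:

X ~ Binomial(n=6, p=0.32):
Var(X) = 1.3056

Y ~ Binomial(n=10, p=0.31):
Var(Y) = 2.1390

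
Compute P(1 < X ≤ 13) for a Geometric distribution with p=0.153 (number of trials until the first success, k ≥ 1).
0.731526

We have X ~ Geometric(p=0.153) (number of trials until the first success, k ≥ 1).

To find P(1 < X ≤ 13), we use:
P(1 < X ≤ 13) = P(X ≤ 13) - P(X ≤ 1)
                 = F(13) - F(1)
                 = 0.884526 - 0.153000
                 = 0.731526

So there's approximately a 73.2% chance that X falls in this range.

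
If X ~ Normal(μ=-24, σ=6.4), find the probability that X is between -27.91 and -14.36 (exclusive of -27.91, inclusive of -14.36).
0.663378

We have X ~ Normal(μ=-24, σ=6.4).

To find P(-27.91 < X ≤ -14.36), we use:
P(-27.91 < X ≤ -14.36) = P(X ≤ -14.36) - P(X ≤ -27.91)
                 = F(-14.36) - F(-27.91)
                 = 0.933998 - 0.270620
                 = 0.663378

So there's approximately a 66.3% chance that X falls in this range.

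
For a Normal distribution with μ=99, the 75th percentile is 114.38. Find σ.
σ = 22.8024

For X ~ Normal(μ, σ), the p-th percentile satisfies x = μ + z_p × σ,
where z_p = Φ⁻¹(p) is the standard normal quantile.

Step 1: z_{0.75} = Φ⁻¹(0.75) = 0.6745

Step 2: Solve for σ:
114.38 = 99 + 0.6745 × σ
σ = (114.38 - 99) / 0.6745
σ = 15.38 / 0.6745
σ = 22.8024

Verification: μ + z × σ = 99 + 0.6745 × 22.8024 = 114.38 ✓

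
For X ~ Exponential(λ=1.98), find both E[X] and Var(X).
E[X] = 0.5051, Var(X) = 0.2551

We have X ~ Exponential(λ=1.98).

For an Exponential distribution with λ=1.98:

Expected value:
E[X] = 0.5051

Variance:
Var(X) = 0.2551

Standard deviation:
σ = √Var(X) = 0.5051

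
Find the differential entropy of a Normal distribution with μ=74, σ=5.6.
3.1417 nats

We have X ~ Normal(μ=74, σ=5.6).

The differential entropy measures the uncertainty or information content of the distribution.

For a Normal distribution with μ=74, σ=5.6:
h(X) = 3.1417 nats

(In bits, this would be 4.5325 bits.)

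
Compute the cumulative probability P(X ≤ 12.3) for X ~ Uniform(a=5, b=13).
0.912500

We have X ~ Uniform(a=5, b=13).

The CDF gives us P(X ≤ k).

Using the CDF:
P(X ≤ 12.3) = 0.912500

This means there's approximately a 91.3% chance that X is at most 12.3.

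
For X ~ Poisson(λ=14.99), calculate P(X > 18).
0.179823

We have X ~ Poisson(λ=14.99).

P(X > 18) = 1 - P(X ≤ 18)
                = 1 - F(18)
                = 1 - 0.820177
                = 0.179823

So there's approximately a 18.0% chance that X exceeds 18.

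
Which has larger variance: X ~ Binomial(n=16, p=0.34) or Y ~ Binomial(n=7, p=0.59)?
X has larger variance (3.5904 > 1.6933)

Compute the variance for each distribution:

X ~ Binomial(n=16, p=0.34):
Var(X) = 3.5904

Y ~ Binomial(n=7, p=0.59):
Var(Y) = 1.6933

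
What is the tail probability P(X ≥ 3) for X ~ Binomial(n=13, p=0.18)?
0.423119

We have X ~ Binomial(n=13, p=0.18).

For discrete distributions, P(X ≥ 3) = 1 - P(X ≤ 2).

P(X ≤ 2) = 0.576881
P(X ≥ 3) = 1 - 0.576881 = 0.423119

So there's approximately a 42.3% chance that X is at least 3.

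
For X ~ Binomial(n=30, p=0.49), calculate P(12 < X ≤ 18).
0.706527

We have X ~ Binomial(n=30, p=0.49).

To find P(12 < X ≤ 18), we use:
P(12 < X ≤ 18) = P(X ≤ 18) - P(X ≤ 12)
                 = F(18) - F(12)
                 = 0.917763 - 0.211236
                 = 0.706527

So there's approximately a 70.7% chance that X falls in this range.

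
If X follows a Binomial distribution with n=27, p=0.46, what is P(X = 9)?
0.065885

We have X ~ Binomial(n=27, p=0.46).

For a Binomial distribution, the PMF gives us the probability of each outcome.

Using the PMF formula:
P(X = 9) = 0.065885

Rounded to 4 decimal places: 0.0659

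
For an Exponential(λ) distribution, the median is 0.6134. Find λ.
λ = 1.1300

For X ~ Exponential(λ), the CDF is F(x) = 1 - e^(-λx).
The median m satisfies F(m) = 0.5:
1 - e^(-λm) = 0.5
e^(-λm) = 0.5
λm = ln(2)
m = ln(2) / λ

Given m = 0.6134:
λ = ln(2) / 0.6134 = 0.693147 / 0.6134 = 1.1300

Verification: ln(2) / 1.1300 = 0.6134 ✓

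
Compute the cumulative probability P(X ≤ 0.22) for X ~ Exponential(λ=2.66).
0.443006

We have X ~ Exponential(λ=2.66).

The CDF gives us P(X ≤ k).

Using the CDF:
P(X ≤ 0.22) = 0.443006

This means there's approximately a 44.3% chance that X is at most 0.22.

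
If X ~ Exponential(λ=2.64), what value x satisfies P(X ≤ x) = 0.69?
0.4436

We have X ~ Exponential(λ=2.64).

We want to find x such that P(X ≤ x) = 0.69.

This is the 69th percentile, which means 69% of values fall below this point.

Using the inverse CDF (quantile function):
x = F⁻¹(0.69) = 0.4436

Verification: P(X ≤ 0.4436) = 0.69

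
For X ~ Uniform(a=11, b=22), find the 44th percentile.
15.8400

We have X ~ Uniform(a=11, b=22).

We want to find x such that P(X ≤ x) = 0.44.

This is the 44th percentile, which means 44% of values fall below this point.

Using the inverse CDF (quantile function):
x = F⁻¹(0.44) = 15.8400

Verification: P(X ≤ 15.8400) = 0.44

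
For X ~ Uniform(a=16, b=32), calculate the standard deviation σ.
4.6188

We have X ~ Uniform(a=16, b=32).

For a Uniform distribution with a=16, b=32:
σ = √Var(X) = 4.6188

The standard deviation is the square root of the variance.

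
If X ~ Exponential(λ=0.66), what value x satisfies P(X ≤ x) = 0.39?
0.7489

We have X ~ Exponential(λ=0.66).

We want to find x such that P(X ≤ x) = 0.39.

This is the 39th percentile, which means 39% of values fall below this point.

Using the inverse CDF (quantile function):
x = F⁻¹(0.39) = 0.7489

Verification: P(X ≤ 0.7489) = 0.39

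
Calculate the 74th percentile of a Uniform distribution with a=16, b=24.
21.9200

We have X ~ Uniform(a=16, b=24).

We want to find x such that P(X ≤ x) = 0.74.

This is the 74th percentile, which means 74% of values fall below this point.

Using the inverse CDF (quantile function):
x = F⁻¹(0.74) = 21.9200

Verification: P(X ≤ 21.9200) = 0.74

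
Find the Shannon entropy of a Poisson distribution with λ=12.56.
2.6773 nats

We have X ~ Poisson(λ=12.56).

The Shannon entropy measures the uncertainty or information content of the distribution.

For a Poisson distribution with λ=12.56:
H(X) = 2.6773 nats

(In bits, this would be 3.8625 bits.)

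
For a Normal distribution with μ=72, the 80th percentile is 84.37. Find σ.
σ = 14.6978

For X ~ Normal(μ, σ), the p-th percentile satisfies x = μ + z_p × σ,
where z_p = Φ⁻¹(p) is the standard normal quantile.

Step 1: z_{0.8} = Φ⁻¹(0.8) = 0.8416

Step 2: Solve for σ:
84.37 = 72 + 0.8416 × σ
σ = (84.37 - 72) / 0.8416
σ = 12.37 / 0.8416
σ = 14.6978

Verification: μ + z × σ = 72 + 0.8416 × 14.6978 = 84.37 ✓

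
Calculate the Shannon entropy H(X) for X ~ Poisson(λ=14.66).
2.7556 nats

We have X ~ Poisson(λ=14.66).

The Shannon entropy measures the uncertainty or information content of the distribution.

For a Poisson distribution with λ=14.66:
H(X) = 2.7556 nats

(In bits, this would be 3.9755 bits.)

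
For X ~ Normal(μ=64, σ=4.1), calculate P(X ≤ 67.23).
0.784595

We have X ~ Normal(μ=64, σ=4.1).

The CDF gives us P(X ≤ k).

Using the CDF:
P(X ≤ 67.23) = 0.784595

This means there's approximately a 78.5% chance that X is at most 67.23.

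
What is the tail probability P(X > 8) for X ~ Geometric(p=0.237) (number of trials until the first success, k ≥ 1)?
0.114867

We have X ~ Geometric(p=0.237) (number of trials until the first success, k ≥ 1).

P(X > 8) = 1 - P(X ≤ 8)
                = 1 - F(8)
                = 1 - 0.885133
                = 0.114867

So there's approximately a 11.5% chance that X exceeds 8.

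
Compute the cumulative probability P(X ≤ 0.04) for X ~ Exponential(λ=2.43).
0.092625

We have X ~ Exponential(λ=2.43).

The CDF gives us P(X ≤ k).

Using the CDF:
P(X ≤ 0.04) = 0.092625

This means there's approximately a 9.3% chance that X is at most 0.04.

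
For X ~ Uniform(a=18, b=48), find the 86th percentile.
43.8000

We have X ~ Uniform(a=18, b=48).

We want to find x such that P(X ≤ x) = 0.86.

This is the 86th percentile, which means 86% of values fall below this point.

Using the inverse CDF (quantile function):
x = F⁻¹(0.86) = 43.8000

Verification: P(X ≤ 43.8000) = 0.86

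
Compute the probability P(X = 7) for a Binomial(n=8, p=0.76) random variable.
0.281188

We have X ~ Binomial(n=8, p=0.76).

For a Binomial distribution, the PMF gives us the probability of each outcome.

Using the PMF formula:
P(X = 7) = 0.281188

Rounded to 4 decimal places: 0.2812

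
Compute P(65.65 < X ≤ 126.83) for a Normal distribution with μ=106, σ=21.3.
0.806858

We have X ~ Normal(μ=106, σ=21.3).

To find P(65.65 < X ≤ 126.83), we use:
P(65.65 < X ≤ 126.83) = P(X ≤ 126.83) - P(X ≤ 65.65)
                 = F(126.83) - F(65.65)
                 = 0.835947 - 0.029088
                 = 0.806858

So there's approximately a 80.7% chance that X falls in this range.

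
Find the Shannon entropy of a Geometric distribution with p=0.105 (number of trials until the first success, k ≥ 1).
3.1994 nats

We have X ~ Geometric(p=0.105) (number of trials until the first success, k ≥ 1).

The Shannon entropy measures the uncertainty or information content of the distribution.

For a Geometric distribution with p=0.105 (number of trials until the first success, k ≥ 1):
H(X) = 3.1994 nats

(In bits, this would be 4.6157 bits.)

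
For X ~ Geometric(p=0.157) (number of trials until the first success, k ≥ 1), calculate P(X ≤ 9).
0.784995

We have X ~ Geometric(p=0.157) (number of trials until the first success, k ≥ 1).

The CDF gives us P(X ≤ k).

Using the CDF:
P(X ≤ 9) = 0.784995

This means there's approximately a 78.5% chance that X is at most 9.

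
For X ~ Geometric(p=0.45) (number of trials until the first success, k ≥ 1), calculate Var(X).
2.7160

We have X ~ Geometric(p=0.45) (number of trials until the first success, k ≥ 1).

For a Geometric distribution with p=0.45 (number of trials until the first success, k ≥ 1):
Var(X) = 2.7160

The variance measures the spread of the distribution around the mean.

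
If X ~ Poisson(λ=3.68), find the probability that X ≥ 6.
0.167064

We have X ~ Poisson(λ=3.68).

For discrete distributions, P(X ≥ 6) = 1 - P(X ≤ 5).

P(X ≤ 5) = 0.832936
P(X ≥ 6) = 1 - 0.832936 = 0.167064

So there's approximately a 16.7% chance that X is at least 6.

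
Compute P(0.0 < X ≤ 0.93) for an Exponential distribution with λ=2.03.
0.848611

We have X ~ Exponential(λ=2.03).

To find P(0.0 < X ≤ 0.93), we use:
P(0.0 < X ≤ 0.93) = P(X ≤ 0.93) - P(X ≤ 0.0)
                 = F(0.93) - F(0.0)
                 = 0.848611 - 0.000000
                 = 0.848611

So there's approximately a 84.9% chance that X falls in this range.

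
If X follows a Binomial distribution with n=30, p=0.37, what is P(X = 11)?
0.149658

We have X ~ Binomial(n=30, p=0.37).

For a Binomial distribution, the PMF gives us the probability of each outcome.

Using the PMF formula:
P(X = 11) = 0.149658

Rounded to 4 decimal places: 0.1497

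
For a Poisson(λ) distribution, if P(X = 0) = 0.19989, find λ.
λ = 1.6100

For a Poisson(λ) distribution, the PMF at 0 is:
P(X = 0) = λ^0 e^(-λ) / 0! = e^(-λ)

Given P(X = 0) = 0.19989:
e^(-λ) = 0.19989
-λ = ln(0.19989)
λ = -ln(0.19989) = 1.6100

Verification: e^(-1.6100) = 0.19989 ✓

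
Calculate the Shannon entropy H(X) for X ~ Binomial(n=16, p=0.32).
2.0385 nats

We have X ~ Binomial(n=16, p=0.32).

The Shannon entropy measures the uncertainty or information content of the distribution.

For a Binomial distribution with n=16, p=0.32:
H(X) = 2.0385 nats

(In bits, this would be 2.9409 bits.)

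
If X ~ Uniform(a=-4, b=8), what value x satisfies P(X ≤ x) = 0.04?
-3.5200

We have X ~ Uniform(a=-4, b=8).

We want to find x such that P(X ≤ x) = 0.04.

This is the 4th percentile, which means 4% of values fall below this point.

Using the inverse CDF (quantile function):
x = F⁻¹(0.04) = -3.5200

Verification: P(X ≤ -3.5200) = 0.04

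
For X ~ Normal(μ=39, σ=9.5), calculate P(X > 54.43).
0.052165

We have X ~ Normal(μ=39, σ=9.5).

P(X > 54.43) = 1 - P(X ≤ 54.43)
                = 1 - F(54.43)
                = 1 - 0.947835
                = 0.052165

So there's approximately a 5.2% chance that X exceeds 54.43.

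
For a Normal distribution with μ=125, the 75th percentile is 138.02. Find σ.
σ = 19.3035

For X ~ Normal(μ, σ), the p-th percentile satisfies x = μ + z_p × σ,
where z_p = Φ⁻¹(p) is the standard normal quantile.

Step 1: z_{0.75} = Φ⁻¹(0.75) = 0.6745

Step 2: Solve for σ:
138.02 = 125 + 0.6745 × σ
σ = (138.02 - 125) / 0.6745
σ = 13.02 / 0.6745
σ = 19.3035

Verification: μ + z × σ = 125 + 0.6745 × 19.3035 = 138.02 ✓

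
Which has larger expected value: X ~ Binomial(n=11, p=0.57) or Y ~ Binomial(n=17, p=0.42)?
Y has larger mean (7.1400 > 6.2700)

Compute the expected value for each distribution:

X ~ Binomial(n=11, p=0.57):
E[X] = 6.2700

Y ~ Binomial(n=17, p=0.42):
E[Y] = 7.1400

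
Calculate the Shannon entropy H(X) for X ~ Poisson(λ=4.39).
2.1360 nats

We have X ~ Poisson(λ=4.39).

The Shannon entropy measures the uncertainty or information content of the distribution.

For a Poisson distribution with λ=4.39:
H(X) = 2.1360 nats

(In bits, this would be 3.0816 bits.)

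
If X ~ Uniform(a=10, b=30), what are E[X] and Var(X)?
E[X] = 20.0000, Var(X) = 33.3333

We have X ~ Uniform(a=10, b=30).

For a Uniform distribution with a=10, b=30:

Expected value:
E[X] = 20.0000

Variance:
Var(X) = 33.3333

Standard deviation:
σ = √Var(X) = 5.7735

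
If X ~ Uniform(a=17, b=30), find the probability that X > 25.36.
0.356923

We have X ~ Uniform(a=17, b=30).

P(X > 25.36) = 1 - P(X ≤ 25.36)
                = 1 - F(25.36)
                = 1 - 0.643077
                = 0.356923

So there's approximately a 35.7% chance that X exceeds 25.36.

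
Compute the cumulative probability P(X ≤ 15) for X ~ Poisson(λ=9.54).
0.965454

We have X ~ Poisson(λ=9.54).

The CDF gives us P(X ≤ k).

Using the CDF:
P(X ≤ 15) = 0.965454

This means there's approximately a 96.5% chance that X is at most 15.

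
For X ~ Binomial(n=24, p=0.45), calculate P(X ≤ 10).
0.453915

We have X ~ Binomial(n=24, p=0.45).

The CDF gives us P(X ≤ k).

Using the CDF:
P(X ≤ 10) = 0.453915

This means there's approximately a 45.4% chance that X is at most 10.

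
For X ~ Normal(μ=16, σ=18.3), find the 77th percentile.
29.5209

We have X ~ Normal(μ=16, σ=18.3).

We want to find x such that P(X ≤ x) = 0.77.

This is the 77th percentile, which means 77% of values fall below this point.

Using the inverse CDF (quantile function):
x = F⁻¹(0.77) = 29.5209

Verification: P(X ≤ 29.5209) = 0.77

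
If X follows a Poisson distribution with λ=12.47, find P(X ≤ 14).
0.727942

We have X ~ Poisson(λ=12.47).

The CDF gives us P(X ≤ k).

Using the CDF:
P(X ≤ 14) = 0.727942

This means there's approximately a 72.8% chance that X is at most 14.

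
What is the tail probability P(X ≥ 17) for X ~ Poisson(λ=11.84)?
0.092836

We have X ~ Poisson(λ=11.84).

For discrete distributions, P(X ≥ 17) = 1 - P(X ≤ 16).

P(X ≤ 16) = 0.907164
P(X ≥ 17) = 1 - 0.907164 = 0.092836

So there's approximately a 9.3% chance that X is at least 17.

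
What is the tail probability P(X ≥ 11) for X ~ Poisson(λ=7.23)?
0.115648

We have X ~ Poisson(λ=7.23).

For discrete distributions, P(X ≥ 11) = 1 - P(X ≤ 10).

P(X ≤ 10) = 0.884352
P(X ≥ 11) = 1 - 0.884352 = 0.115648

So there's approximately a 11.6% chance that X is at least 11.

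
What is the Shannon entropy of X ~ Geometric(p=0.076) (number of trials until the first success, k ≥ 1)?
3.5380 nats

We have X ~ Geometric(p=0.076) (number of trials until the first success, k ≥ 1).

The Shannon entropy measures the uncertainty or information content of the distribution.

For a Geometric distribution with p=0.076 (number of trials until the first success, k ≥ 1):
H(X) = 3.5380 nats

(In bits, this would be 5.1043 bits.)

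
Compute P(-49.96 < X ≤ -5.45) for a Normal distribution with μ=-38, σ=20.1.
0.671406

We have X ~ Normal(μ=-38, σ=20.1).

To find P(-49.96 < X ≤ -5.45), we use:
P(-49.96 < X ≤ -5.45) = P(X ≤ -5.45) - P(X ≤ -49.96)
                 = F(-5.45) - F(-49.96)
                 = 0.947320 - 0.275913
                 = 0.671406

So there's approximately a 67.1% chance that X falls in this range.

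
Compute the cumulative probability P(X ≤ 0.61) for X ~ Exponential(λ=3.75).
0.898480

We have X ~ Exponential(λ=3.75).

The CDF gives us P(X ≤ k).

Using the CDF:
P(X ≤ 0.61) = 0.898480

This means there's approximately a 89.8% chance that X is at most 0.61.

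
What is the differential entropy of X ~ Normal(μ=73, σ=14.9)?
4.1203 nats

We have X ~ Normal(μ=73, σ=14.9).

The differential entropy measures the uncertainty or information content of the distribution.

For a Normal distribution with μ=73, σ=14.9:
h(X) = 4.1203 nats

(In bits, this would be 5.9443 bits.)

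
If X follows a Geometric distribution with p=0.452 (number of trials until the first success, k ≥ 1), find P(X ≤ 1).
0.452000

We have X ~ Geometric(p=0.452) (number of trials until the first success, k ≥ 1).

The CDF gives us P(X ≤ k).

Using the CDF:
P(X ≤ 1) = 0.452000

This means there's approximately a 45.2% chance that X is at most 1.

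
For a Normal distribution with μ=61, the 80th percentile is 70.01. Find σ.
σ = 10.7055

For X ~ Normal(μ, σ), the p-th percentile satisfies x = μ + z_p × σ,
where z_p = Φ⁻¹(p) is the standard normal quantile.

Step 1: z_{0.8} = Φ⁻¹(0.8) = 0.8416

Step 2: Solve for σ:
70.01 = 61 + 0.8416 × σ
σ = (70.01 - 61) / 0.8416
σ = 9.01 / 0.8416
σ = 10.7055

Verification: μ + z × σ = 61 + 0.8416 × 10.7055 = 70.01 ✓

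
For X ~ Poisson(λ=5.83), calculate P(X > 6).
0.366414

We have X ~ Poisson(λ=5.83).

P(X > 6) = 1 - P(X ≤ 6)
                = 1 - F(6)
                = 1 - 0.633586
                = 0.366414

So there's approximately a 36.6% chance that X exceeds 6.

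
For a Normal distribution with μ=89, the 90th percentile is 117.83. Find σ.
σ = 22.4962

For X ~ Normal(μ, σ), the p-th percentile satisfies x = μ + z_p × σ,
where z_p = Φ⁻¹(p) is the standard normal quantile.

Step 1: z_{0.9} = Φ⁻¹(0.9) = 1.2816

Step 2: Solve for σ:
117.83 = 89 + 1.2816 × σ
σ = (117.83 - 89) / 1.2816
σ = 28.83 / 1.2816
σ = 22.4962

Verification: μ + z × σ = 89 + 1.2816 × 22.4962 = 117.83 ✓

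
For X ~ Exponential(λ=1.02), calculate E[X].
0.9804

We have X ~ Exponential(λ=1.02).

For an Exponential distribution with λ=1.02:
E[X] = 0.9804

This is the expected (average) value of X.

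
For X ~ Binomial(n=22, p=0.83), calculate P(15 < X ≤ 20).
0.842478

We have X ~ Binomial(n=22, p=0.83).

To find P(15 < X ≤ 20), we use:
P(15 < X ≤ 20) = P(X ≤ 20) - P(X ≤ 15)
                 = F(20) - F(15)
                 = 0.908682 - 0.066204
                 = 0.842478

So there's approximately a 84.2% chance that X falls in this range.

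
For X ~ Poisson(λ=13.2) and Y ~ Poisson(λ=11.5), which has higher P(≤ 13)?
Y has higher probability (P(Y ≤ 13) = 0.7330 > P(X ≤ 13) = 0.5511)

Compute P(≤ 13) for each distribution:

X ~ Poisson(λ=13.2):
P(X ≤ 13) = 0.5511

Y ~ Poisson(λ=11.5):
P(Y ≤ 13) = 0.7330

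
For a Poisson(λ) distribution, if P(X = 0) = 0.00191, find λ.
λ = 6.2607

For a Poisson(λ) distribution, the PMF at 0 is:
P(X = 0) = λ^0 e^(-λ) / 0! = e^(-λ)

Given P(X = 0) = 0.00191:
e^(-λ) = 0.00191
-λ = ln(0.00191)
λ = -ln(0.00191) = 6.2607

Verification: e^(-6.2607) = 0.00191 ✓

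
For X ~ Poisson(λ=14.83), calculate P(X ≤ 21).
0.951800

We have X ~ Poisson(λ=14.83).

The CDF gives us P(X ≤ k).

Using the CDF:
P(X ≤ 21) = 0.951800

This means there's approximately a 95.2% chance that X is at most 21.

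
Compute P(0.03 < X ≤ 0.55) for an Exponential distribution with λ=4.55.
0.790526

We have X ~ Exponential(λ=4.55).

To find P(0.03 < X ≤ 0.55), we use:
P(0.03 < X ≤ 0.55) = P(X ≤ 0.55) - P(X ≤ 0.03)
                 = F(0.55) - F(0.03)
                 = 0.918120 - 0.127594
                 = 0.790526

So there's approximately a 79.1% chance that X falls in this range.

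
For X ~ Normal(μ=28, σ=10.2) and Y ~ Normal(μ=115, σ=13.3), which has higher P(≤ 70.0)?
X has higher probability (P(X ≤ 70.0) = 1.0000 > P(Y ≤ 70.0) = 0.0004)

Compute P(≤ 70.0) for each distribution:

X ~ Normal(μ=28, σ=10.2):
P(X ≤ 70.0) = 1.0000

Y ~ Normal(μ=115, σ=13.3):
P(Y ≤ 70.0) = 0.0004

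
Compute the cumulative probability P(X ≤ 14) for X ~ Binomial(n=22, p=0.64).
0.565634

We have X ~ Binomial(n=22, p=0.64).

The CDF gives us P(X ≤ k).

Using the CDF:
P(X ≤ 14) = 0.565634

This means there's approximately a 56.6% chance that X is at most 14.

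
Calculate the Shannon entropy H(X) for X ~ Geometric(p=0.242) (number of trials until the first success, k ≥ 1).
2.2867 nats

We have X ~ Geometric(p=0.242) (number of trials until the first success, k ≥ 1).

The Shannon entropy measures the uncertainty or information content of the distribution.

For a Geometric distribution with p=0.242 (number of trials until the first success, k ≥ 1):
H(X) = 2.2867 nats

(In bits, this would be 3.2990 bits.)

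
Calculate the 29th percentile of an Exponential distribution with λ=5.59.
0.0613

We have X ~ Exponential(λ=5.59).

We want to find x such that P(X ≤ x) = 0.29.

This is the 29th percentile, which means 29% of values fall below this point.

Using the inverse CDF (quantile function):
x = F⁻¹(0.29) = 0.0613

Verification: P(X ≤ 0.0613) = 0.29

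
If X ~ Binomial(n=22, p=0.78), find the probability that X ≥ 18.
0.449933

We have X ~ Binomial(n=22, p=0.78).

For discrete distributions, P(X ≥ 18) = 1 - P(X ≤ 17).

P(X ≤ 17) = 0.550067
P(X ≥ 18) = 1 - 0.550067 = 0.449933

So there's approximately a 45.0% chance that X is at least 18.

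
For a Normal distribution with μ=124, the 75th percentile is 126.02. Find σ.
σ = 2.9949

For X ~ Normal(μ, σ), the p-th percentile satisfies x = μ + z_p × σ,
where z_p = Φ⁻¹(p) is the standard normal quantile.

Step 1: z_{0.75} = Φ⁻¹(0.75) = 0.6745

Step 2: Solve for σ:
126.02 = 124 + 0.6745 × σ
σ = (126.02 - 124) / 0.6745
σ = 2.02 / 0.6745
σ = 2.9949

Verification: μ + z × σ = 124 + 0.6745 × 2.9949 = 126.02 ✓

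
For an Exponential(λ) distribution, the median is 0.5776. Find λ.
λ = 1.2000

For X ~ Exponential(λ), the CDF is F(x) = 1 - e^(-λx).
The median m satisfies F(m) = 0.5:
1 - e^(-λm) = 0.5
e^(-λm) = 0.5
λm = ln(2)
m = ln(2) / λ

Given m = 0.5776:
λ = ln(2) / 0.5776 = 0.693147 / 0.5776 = 1.2000

Verification: ln(2) / 1.2000 = 0.5776 ✓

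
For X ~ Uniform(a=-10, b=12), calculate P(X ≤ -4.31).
0.258636

We have X ~ Uniform(a=-10, b=12).

The CDF gives us P(X ≤ k).

Using the CDF:
P(X ≤ -4.31) = 0.258636

This means there's approximately a 25.9% chance that X is at most -4.31.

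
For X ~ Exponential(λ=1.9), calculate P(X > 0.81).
0.214596

We have X ~ Exponential(λ=1.9).

P(X > 0.81) = 1 - P(X ≤ 0.81)
                = 1 - F(0.81)
                = 1 - 0.785404
                = 0.214596

So there's approximately a 21.5% chance that X exceeds 0.81.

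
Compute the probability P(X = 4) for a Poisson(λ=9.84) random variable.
0.020812

We have X ~ Poisson(λ=9.84).

For a Poisson distribution, the PMF gives us the probability of each outcome.

Using the PMF formula:
P(X = 4) = 0.020812

Rounded to 4 decimal places: 0.0208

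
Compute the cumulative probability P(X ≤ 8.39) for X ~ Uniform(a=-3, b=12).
0.759333

We have X ~ Uniform(a=-3, b=12).

The CDF gives us P(X ≤ k).

Using the CDF:
P(X ≤ 8.39) = 0.759333

This means there's approximately a 75.9% chance that X is at most 8.39.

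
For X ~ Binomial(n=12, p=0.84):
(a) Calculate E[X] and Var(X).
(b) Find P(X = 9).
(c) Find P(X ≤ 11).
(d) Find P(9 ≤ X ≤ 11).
(a) E[X] = 10.0800, Var(X) = 1.6128
(b) P(X = 9) = 0.187627
(c) P(X ≤ 11) = 0.876590
(d) P(9 ≤ X ≤ 11) = 0.765221

We have X ~ Binomial(n=12, p=0.84).

(a) Moments:
E[X] = 10.0800
Var(X) = 1.6128
σ = √Var(X) = 1.2700

(b) Point probability using PMF:
P(X = 9) = 0.187627

(c) Cumulative probability using CDF:
P(X ≤ 11) = F(11) = 0.876590

(d) Range probability:
P(9 ≤ X ≤ 11) = P(X ≤ 11) - P(X ≤ 8)
                   = F(11) - F(8)
                   = 0.876590 - 0.111368
                   = 0.765221

This means approximately 76.5% of outcomes fall in the interval [9, 11].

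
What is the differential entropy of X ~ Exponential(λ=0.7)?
1.3567 nats

We have X ~ Exponential(λ=0.7).

The differential entropy measures the uncertainty or information content of the distribution.

For an Exponential distribution with λ=0.7:
h(X) = 1.3567 nats

(In bits, this would be 1.9573 bits.)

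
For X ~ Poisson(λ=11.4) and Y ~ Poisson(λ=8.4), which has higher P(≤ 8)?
Y has higher probability (P(Y ≤ 8) = 0.5369 > P(X ≤ 8) = 0.1984)

Compute P(≤ 8) for each distribution:

X ~ Poisson(λ=11.4):
P(X ≤ 8) = 0.1984

Y ~ Poisson(λ=8.4):
P(Y ≤ 8) = 0.5369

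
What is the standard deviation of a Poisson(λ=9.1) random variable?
3.0166

We have X ~ Poisson(λ=9.1).

For a Poisson distribution with λ=9.1:
σ = √Var(X) = 3.0166

The standard deviation is the square root of the variance.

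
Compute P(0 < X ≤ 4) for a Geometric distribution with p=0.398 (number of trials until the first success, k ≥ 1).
0.868663

We have X ~ Geometric(p=0.398) (number of trials until the first success, k ≥ 1).

To find P(0 < X ≤ 4), we use:
P(0 < X ≤ 4) = P(X ≤ 4) - P(X ≤ 0)
                 = F(4) - F(0)
                 = 0.868663 - 0.000000
                 = 0.868663

So there's approximately a 86.9% chance that X falls in this range.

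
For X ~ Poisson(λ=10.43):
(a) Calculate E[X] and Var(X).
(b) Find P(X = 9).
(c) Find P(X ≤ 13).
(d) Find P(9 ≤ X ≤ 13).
(a) E[X] = 10.4300, Var(X) = 10.4300
(b) P(X = 9) = 0.118879
(c) P(X ≤ 13) = 0.831137
(d) P(9 ≤ X ≤ 13) = 0.544602

We have X ~ Poisson(λ=10.43).

(a) Moments:
E[X] = 10.4300
Var(X) = 10.4300
σ = √Var(X) = 3.2296

(b) Point probability using PMF:
P(X = 9) = 0.118879

(c) Cumulative probability using CDF:
P(X ≤ 13) = F(13) = 0.831137

(d) Range probability:
P(9 ≤ X ≤ 13) = P(X ≤ 13) - P(X ≤ 8)
                   = F(13) - F(8)
                   = 0.831137 - 0.286535
                   = 0.544602

This means approximately 54.5% of outcomes fall in the interval [9, 13].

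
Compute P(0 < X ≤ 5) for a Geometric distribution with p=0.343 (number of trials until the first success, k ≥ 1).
0.877587

We have X ~ Geometric(p=0.343) (number of trials until the first success, k ≥ 1).

To find P(0 < X ≤ 5), we use:
P(0 < X ≤ 5) = P(X ≤ 5) - P(X ≤ 0)
                 = F(5) - F(0)
                 = 0.877587 - 0.000000
                 = 0.877587

So there's approximately a 87.8% chance that X falls in this range.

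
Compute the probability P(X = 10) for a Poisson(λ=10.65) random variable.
0.122602

We have X ~ Poisson(λ=10.65).

For a Poisson distribution, the PMF gives us the probability of each outcome.

Using the PMF formula:
P(X = 10) = 0.122602

Rounded to 4 decimal places: 0.1226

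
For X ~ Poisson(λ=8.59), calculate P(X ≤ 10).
0.753350

We have X ~ Poisson(λ=8.59).

The CDF gives us P(X ≤ k).

Using the CDF:
P(X ≤ 10) = 0.753350

This means there's approximately a 75.3% chance that X is at most 10.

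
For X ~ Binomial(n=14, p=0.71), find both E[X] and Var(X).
E[X] = 9.9400, Var(X) = 2.8826

We have X ~ Binomial(n=14, p=0.71).

For a Binomial distribution with n=14, p=0.71:

Expected value:
E[X] = 9.9400

Variance:
Var(X) = 2.8826

Standard deviation:
σ = √Var(X) = 1.6978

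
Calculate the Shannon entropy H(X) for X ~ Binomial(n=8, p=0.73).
1.6255 nats

We have X ~ Binomial(n=8, p=0.73).

The Shannon entropy measures the uncertainty or information content of the distribution.

For a Binomial distribution with n=8, p=0.73:
H(X) = 1.6255 nats

(In bits, this would be 2.3452 bits.)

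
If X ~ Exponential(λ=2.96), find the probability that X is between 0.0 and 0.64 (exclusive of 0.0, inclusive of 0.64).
0.849591

We have X ~ Exponential(λ=2.96).

To find P(0.0 < X ≤ 0.64), we use:
P(0.0 < X ≤ 0.64) = P(X ≤ 0.64) - P(X ≤ 0.0)
                 = F(0.64) - F(0.0)
                 = 0.849591 - 0.000000
                 = 0.849591

So there's approximately a 85.0% chance that X falls in this range.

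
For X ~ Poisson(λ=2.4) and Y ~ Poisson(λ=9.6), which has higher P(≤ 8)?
X has higher probability (P(X ≤ 8) = 0.9991 > P(Y ≤ 8) = 0.3796)

Compute P(≤ 8) for each distribution:

X ~ Poisson(λ=2.4):
P(X ≤ 8) = 0.9991

Y ~ Poisson(λ=9.6):
P(Y ≤ 8) = 0.3796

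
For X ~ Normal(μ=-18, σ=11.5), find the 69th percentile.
-12.2977

We have X ~ Normal(μ=-18, σ=11.5).

We want to find x such that P(X ≤ x) = 0.69.

This is the 69th percentile, which means 69% of values fall below this point.

Using the inverse CDF (quantile function):
x = F⁻¹(0.69) = -12.2977

Verification: P(X ≤ -12.2977) = 0.69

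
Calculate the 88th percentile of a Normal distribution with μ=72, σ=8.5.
81.9874

We have X ~ Normal(μ=72, σ=8.5).

We want to find x such that P(X ≤ x) = 0.88.

This is the 88th percentile, which means 88% of values fall below this point.

Using the inverse CDF (quantile function):
x = F⁻¹(0.88) = 81.9874

Verification: P(X ≤ 81.9874) = 0.88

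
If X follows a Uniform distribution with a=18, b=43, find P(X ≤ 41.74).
0.949600

We have X ~ Uniform(a=18, b=43).

The CDF gives us P(X ≤ k).

Using the CDF:
P(X ≤ 41.74) = 0.949600

This means there's approximately a 95.0% chance that X is at most 41.74.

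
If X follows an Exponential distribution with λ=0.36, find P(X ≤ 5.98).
0.883842

We have X ~ Exponential(λ=0.36).

The CDF gives us P(X ≤ k).

Using the CDF:
P(X ≤ 5.98) = 0.883842

This means there's approximately a 88.4% chance that X is at most 5.98.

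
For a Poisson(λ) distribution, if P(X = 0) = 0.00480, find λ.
λ = 5.3391

For a Poisson(λ) distribution, the PMF at 0 is:
P(X = 0) = λ^0 e^(-λ) / 0! = e^(-λ)

Given P(X = 0) = 0.00480:
e^(-λ) = 0.00480
-λ = ln(0.00480)
λ = -ln(0.00480) = 5.3391

Verification: e^(-5.3391) = 0.00480 ✓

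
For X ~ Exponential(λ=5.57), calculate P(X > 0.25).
0.248453

We have X ~ Exponential(λ=5.57).

P(X > 0.25) = 1 - P(X ≤ 0.25)
                = 1 - F(0.25)
                = 1 - 0.751547
                = 0.248453

So there's approximately a 24.8% chance that X exceeds 0.25.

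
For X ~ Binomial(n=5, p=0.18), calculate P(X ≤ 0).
0.370740

We have X ~ Binomial(n=5, p=0.18).

The CDF gives us P(X ≤ k).

Using the CDF:
P(X ≤ 0) = 0.370740

This means there's approximately a 37.1% chance that X is at most 0.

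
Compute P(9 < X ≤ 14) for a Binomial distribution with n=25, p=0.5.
0.673060

We have X ~ Binomial(n=25, p=0.5).

To find P(9 < X ≤ 14), we use:
P(9 < X ≤ 14) = P(X ≤ 14) - P(X ≤ 9)
                 = F(14) - F(9)
                 = 0.787822 - 0.114761
                 = 0.673060

So there's approximately a 67.3% chance that X falls in this range.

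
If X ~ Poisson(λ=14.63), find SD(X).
3.8249

We have X ~ Poisson(λ=14.63).

For a Poisson distribution with λ=14.63:
σ = √Var(X) = 3.8249

The standard deviation is the square root of the variance.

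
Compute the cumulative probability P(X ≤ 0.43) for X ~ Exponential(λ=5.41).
0.902344

We have X ~ Exponential(λ=5.41).

The CDF gives us P(X ≤ k).

Using the CDF:
P(X ≤ 0.43) = 0.902344

This means there's approximately a 90.2% chance that X is at most 0.43.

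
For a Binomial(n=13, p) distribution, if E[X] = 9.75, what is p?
p = 0.75

For a Binomial(n, p) distribution:
E[X] = n × p

Given n = 13 and E[X] = 9.75:
9.75 = 13 × p
p = 9.75 / 13 = 0.75

Verification: Binomial(13, 0.75) has E[X] = 9.75 ✓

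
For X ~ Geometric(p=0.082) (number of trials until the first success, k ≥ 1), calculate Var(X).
136.5259

We have X ~ Geometric(p=0.082) (number of trials until the first success, k ≥ 1).

For a Geometric distribution with p=0.082 (number of trials until the first success, k ≥ 1):
Var(X) = 136.5259

The variance measures the spread of the distribution around the mean.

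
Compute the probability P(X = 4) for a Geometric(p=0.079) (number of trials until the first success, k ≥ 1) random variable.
0.061717

We have X ~ Geometric(p=0.079) (number of trials until the first success, k ≥ 1).

For a Geometric distribution, the PMF gives us the probability of each outcome.

Using the PMF formula:
P(X = 4) = 0.061717

Rounded to 4 decimal places: 0.0617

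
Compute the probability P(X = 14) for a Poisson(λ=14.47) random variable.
0.105174

We have X ~ Poisson(λ=14.47).

For a Poisson distribution, the PMF gives us the probability of each outcome.

Using the PMF formula:
P(X = 14) = 0.105174

Rounded to 4 decimal places: 0.1052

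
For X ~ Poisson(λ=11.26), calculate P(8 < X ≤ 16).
0.724253

We have X ~ Poisson(λ=11.26).

To find P(8 < X ≤ 16), we use:
P(8 < X ≤ 16) = P(X ≤ 16) - P(X ≤ 8)
                 = F(16) - F(8)
                 = 0.933968 - 0.209714
                 = 0.724253

So there's approximately a 72.4% chance that X falls in this range.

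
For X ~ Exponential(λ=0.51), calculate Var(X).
3.8447

We have X ~ Exponential(λ=0.51).

For an Exponential distribution with λ=0.51:
Var(X) = 3.8447

The variance measures the spread of the distribution around the mean.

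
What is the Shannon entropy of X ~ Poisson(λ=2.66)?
1.8652 nats

We have X ~ Poisson(λ=2.66).

The Shannon entropy measures the uncertainty or information content of the distribution.

For a Poisson distribution with λ=2.66:
H(X) = 1.8652 nats

(In bits, this would be 2.6909 bits.)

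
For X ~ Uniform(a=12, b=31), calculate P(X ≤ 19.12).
0.374737

We have X ~ Uniform(a=12, b=31).

The CDF gives us P(X ≤ k).

Using the CDF:
P(X ≤ 19.12) = 0.374737

This means there's approximately a 37.5% chance that X is at most 19.12.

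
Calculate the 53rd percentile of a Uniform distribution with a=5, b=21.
13.4800

We have X ~ Uniform(a=5, b=21).

We want to find x such that P(X ≤ x) = 0.53.

This is the 53rd percentile, which means 53% of values fall below this point.

Using the inverse CDF (quantile function):
x = F⁻¹(0.53) = 13.4800

Verification: P(X ≤ 13.4800) = 0.53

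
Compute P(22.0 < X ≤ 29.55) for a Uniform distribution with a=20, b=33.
0.580769

We have X ~ Uniform(a=20, b=33).

To find P(22.0 < X ≤ 29.55), we use:
P(22.0 < X ≤ 29.55) = P(X ≤ 29.55) - P(X ≤ 22.0)
                 = F(29.55) - F(22.0)
                 = 0.734615 - 0.153846
                 = 0.580769

So there's approximately a 58.1% chance that X falls in this range.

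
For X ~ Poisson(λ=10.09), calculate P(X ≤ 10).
0.571781

We have X ~ Poisson(λ=10.09).

The CDF gives us P(X ≤ k).

Using the CDF:
P(X ≤ 10) = 0.571781

This means there's approximately a 57.2% chance that X is at most 10.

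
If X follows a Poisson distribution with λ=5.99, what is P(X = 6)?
0.160622

We have X ~ Poisson(λ=5.99).

For a Poisson distribution, the PMF gives us the probability of each outcome.

Using the PMF formula:
P(X = 6) = 0.160622

Rounded to 4 decimal places: 0.1606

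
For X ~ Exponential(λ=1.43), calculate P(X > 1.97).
0.059779

We have X ~ Exponential(λ=1.43).

P(X > 1.97) = 1 - P(X ≤ 1.97)
                = 1 - F(1.97)
                = 1 - 0.940221
                = 0.059779

So there's approximately a 6.0% chance that X exceeds 1.97.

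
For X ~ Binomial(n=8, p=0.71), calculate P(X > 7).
0.064575

We have X ~ Binomial(n=8, p=0.71).

P(X > 7) = 1 - P(X ≤ 7)
                = 1 - F(7)
                = 1 - 0.935425
                = 0.064575

So there's approximately a 6.5% chance that X exceeds 7.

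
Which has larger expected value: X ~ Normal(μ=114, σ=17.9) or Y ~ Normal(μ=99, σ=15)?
X has larger mean (114.0000 > 99.0000)

Compute the expected value for each distribution:

X ~ Normal(μ=114, σ=17.9):
E[X] = 114.0000

Y ~ Normal(μ=99, σ=15):
E[Y] = 99.0000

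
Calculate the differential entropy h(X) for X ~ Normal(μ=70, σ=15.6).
4.1662 nats

We have X ~ Normal(μ=70, σ=15.6).

The differential entropy measures the uncertainty or information content of the distribution.

For a Normal distribution with μ=70, σ=15.6:
h(X) = 4.1662 nats

(In bits, this would be 6.0106 bits.)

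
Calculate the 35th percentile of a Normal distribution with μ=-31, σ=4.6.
-32.7725

We have X ~ Normal(μ=-31, σ=4.6).

We want to find x such that P(X ≤ x) = 0.35.

This is the 35th percentile, which means 35% of values fall below this point.

Using the inverse CDF (quantile function):
x = F⁻¹(0.35) = -32.7725

Verification: P(X ≤ -32.7725) = 0.35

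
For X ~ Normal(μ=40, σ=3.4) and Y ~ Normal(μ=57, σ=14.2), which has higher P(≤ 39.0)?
X has higher probability (P(X ≤ 39.0) = 0.3843 > P(Y ≤ 39.0) = 0.1025)

Compute P(≤ 39.0) for each distribution:

X ~ Normal(μ=40, σ=3.4):
P(X ≤ 39.0) = 0.3843

Y ~ Normal(μ=57, σ=14.2):
P(Y ≤ 39.0) = 0.1025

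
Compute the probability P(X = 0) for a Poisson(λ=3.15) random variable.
0.042852

We have X ~ Poisson(λ=3.15).

For a Poisson distribution, the PMF gives us the probability of each outcome.

Using the PMF formula:
P(X = 0) = 0.042852

Rounded to 4 decimal places: 0.0429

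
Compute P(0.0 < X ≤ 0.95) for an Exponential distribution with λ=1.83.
0.824216

We have X ~ Exponential(λ=1.83).

To find P(0.0 < X ≤ 0.95), we use:
P(0.0 < X ≤ 0.95) = P(X ≤ 0.95) - P(X ≤ 0.0)
                 = F(0.95) - F(0.0)
                 = 0.824216 - 0.000000
                 = 0.824216

So there's approximately a 82.4% chance that X falls in this range.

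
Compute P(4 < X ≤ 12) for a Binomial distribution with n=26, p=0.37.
0.863299

We have X ~ Binomial(n=26, p=0.37).

To find P(4 < X ≤ 12), we use:
P(4 < X ≤ 12) = P(X ≤ 12) - P(X ≤ 4)
                 = F(12) - F(4)
                 = 0.878060 - 0.014761
                 = 0.863299

So there's approximately a 86.3% chance that X falls in this range.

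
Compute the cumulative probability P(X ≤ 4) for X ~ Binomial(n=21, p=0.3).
0.198381

We have X ~ Binomial(n=21, p=0.3).

The CDF gives us P(X ≤ k).

Using the CDF:
P(X ≤ 4) = 0.198381

This means there's approximately a 19.8% chance that X is at most 4.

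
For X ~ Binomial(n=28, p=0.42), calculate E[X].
11.7600

We have X ~ Binomial(n=28, p=0.42).

For a Binomial distribution with n=28, p=0.42:
E[X] = 11.7600

This is the expected (average) value of X.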